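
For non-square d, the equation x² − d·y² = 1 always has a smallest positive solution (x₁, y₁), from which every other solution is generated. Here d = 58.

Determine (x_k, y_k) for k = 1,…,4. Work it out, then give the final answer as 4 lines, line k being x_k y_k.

√58 = [7; 1,1,1,1,1,1,14, …], period ℓ=7 (odd) → k=13
step 0: (7, 1)  from 7·(1,0) + (0,1)
step 1: (8, 1)  from 1·(7,1) + (1,0)
step 2: (15, 2)  from 1·(8,1) + (7,1)
…
step 12: (12071, 1585)  from 1·(7532,989) + (4539,596)
step 13: (19603, 2574)  from 1·(12071,1585) + (7532,989)
(x₁, y₁) = (19603, 2574);  19603² − 58·2574² = 1 ✓
n=2: (19603,2574)∘(19603,2574) = (19603·19603+58·2574·2574, 19603·2574+2574·19603) = (768555217,100916244)
n=3: (768555217,100916244)∘(19603,2574) = (19603·768555217+58·2574·100916244, 19603·100916244+2574·768555217) = (30131975818099,3956522259690)
n=4: (30131975818099,3956522259690)∘(19603,2574) = (19603·30131975818099+58·2574·3956522259690, 19603·3956522259690+2574·30131975818099) = (1181354243155834177,155119411612489896)

19603 2574
768555217 100916244
30131975818099 3956522259690
1181354243155834177 155119411612489896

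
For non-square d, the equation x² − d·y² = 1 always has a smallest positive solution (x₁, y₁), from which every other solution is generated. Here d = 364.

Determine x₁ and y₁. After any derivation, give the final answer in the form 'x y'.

4954951 259710

d=364: √d = [19; 12,1,2,3,1,8,1,3,2,1,12,38] (ℓ=12, even), read p_11/q_11
i=0: a=19 ⇒ p=19, q=1
i=1: a=12 ⇒ p=229, q=12
…
i=3: a=2 ⇒ p=725, q=38
i=4: a=3 ⇒ p=2423, q=127
i=5: a=1 ⇒ p=3148, q=165
i=6: a=8 ⇒ p=27607, q=1447
i=7: a=1 ⇒ p=30755, q=1612
i=8: a=3 ⇒ p=119872, q=6283
i=9: a=2 ⇒ p=270499, q=14178
i=10: a=1 ⇒ p=390371, q=20461
i=11: a=12 ⇒ p=4954951, q=259710
fundamental: x₁=4954951, y₁=259710  (since 24551539412401 − 364·67449284100 = 1)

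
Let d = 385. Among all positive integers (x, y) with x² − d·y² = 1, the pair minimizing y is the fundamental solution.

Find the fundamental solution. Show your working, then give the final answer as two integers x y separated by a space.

d=385: √d = [19; 1,1,1,1,1,…,1,1,38] (ℓ=16, even), read p_15/q_15
step 0: (19, 1)  from 19·(1,0) + (0,1)
step 1: (20, 1)  from 1·(19,1) + (1,0)
step 2: (39, 2)  from 1·(20,1) + (19,1)
step 3: (59, 3)  from 1·(39,2) + (20,1)
step 4: (98, 5)  from 1·(59,3) + (39,2)
step 5: (157, 8)  from 1·(98,5) + (59,3)
step 6: (569, 29)  from 3·(157,8) + (98,5)
step 7: (726, 37)  from 1·(569,29) + (157,8)
step 8: (2021, 103)  from 2·(726,37) + (569,29)
step 9: (2747, 140)  from 1·(2021,103) + (726,37)
step 10: (10262, 523)  from 3·(2747,140) + (2021,103)
step 11: (13009, 663)  from 1·(10262,523) + (2747,140)
step 12: (23271, 1186)  from 1·(13009,663) + (10262,523)
…
step 14: (59551, 3035)  from 1·(36280,1849) + (23271,1186)
step 15: (95831, 4884)  from 1·(59551,3035) + (36280,1849)
→ (95831, 4884).  Check: 95831²=9183580561, 385·4884²=9183580560, difference 1.

95831 4884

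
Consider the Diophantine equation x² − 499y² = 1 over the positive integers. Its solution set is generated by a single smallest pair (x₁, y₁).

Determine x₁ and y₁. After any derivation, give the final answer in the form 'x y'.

d=499: √d = [22; 2,1,21,1,2,44] (ℓ=6, even), read p_5/q_5
i=0: a=22 ⇒ p=22, q=1
…
i=2: a=1 ⇒ p=67, q=3
i=3: a=21 ⇒ p=1452, q=65
i=4: a=1 ⇒ p=1519, q=68
i=5: a=2 ⇒ p=4490, q=201
→ (4490, 201).  Check: 4490²=20160100, 499·201²=20160099, difference 1.

4490 201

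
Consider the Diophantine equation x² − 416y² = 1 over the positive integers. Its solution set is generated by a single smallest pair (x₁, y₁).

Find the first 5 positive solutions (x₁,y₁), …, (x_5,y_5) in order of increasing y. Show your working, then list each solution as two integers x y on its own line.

d=416: √d = [20; 2,1,1,9,1,1,2,40] (ℓ=8, even), read p_7/q_7
k=0  a_k=20  p_k/q_k = 20/1
k=1  a_k=2  p_k/q_k = 41/2
k=2  a_k=1  p_k/q_k = 61/3
k=3  a_k=1  p_k/q_k = 102/5
k=4  a_k=9  p_k/q_k = 979/48
k=5  a_k=1  p_k/q_k = 1081/53
k=6  a_k=1  p_k/q_k = 2060/101
k=7  a_k=2  p_k/q_k = 5201/255
(x₁, y₁) = (5201, 255);  5201² − 416·255² = 1 ✓
(x_2, y_2) = (5201·5201 + 416·255·255, 5201·255 + 255·5201) = (54100801, 2652510)
(x_3, y_3) = (5201·54100801 + 416·255·2652510, 5201·2652510 + 255·54100801) = (562756526801, 27591408765)
(x_4, y_4) = (5201·562756526801 + 416·255·27591408765, 5201·27591408765 + 255·562756526801) = (5853793337683201, 287005831321020)
(x_5, y_5) = (5201·5853793337683201 + 416·255·287005831321020, 5201·287005831321020 + 255·5853793337683201) = (60891157735824130001, 2985434629809841275)

5201 255
54100801 2652510
562756526801 27591408765
5853793337683201 287005831321020
60891157735824130001 2985434629809841275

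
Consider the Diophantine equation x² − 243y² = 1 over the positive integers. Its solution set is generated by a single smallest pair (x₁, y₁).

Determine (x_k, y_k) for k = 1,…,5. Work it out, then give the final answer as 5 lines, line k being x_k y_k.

70226 4505
9863382151 632736260
1385331749802026 88869073185015
194572614913330773601 12481839066348990520
27328112908421802064005626 1753099260457979343330025

[15; 1,1,2,3,15,3,2,1,1,30] for √243; ℓ=10 ⇒ convergent index 9
a_0=15:  p_0=15·1+0=15,  q_0=15·0+1=1
…
a_2=1:  p_2=1·16+15=31,  q_2=1·1+1=2
…
a_4=3:  p_4=3·78+31=265,  q_4=3·5+2=17
a_5=15:  p_5=15·265+78=4053,  q_5=15·17+5=260
a_6=3:  p_6=3·4053+265=12424,  q_6=3·260+17=797
…
a_8=1:  p_8=1·28901+12424=41325,  q_8=1·1854+797=2651
a_9=1:  p_9=1·41325+28901=70226,  q_9=1·2651+1854=4505
(x₁, y₁) = (70226, 4505);  70226² − 243·4505² = 1 ✓
k=2:  x_2 = 70226·70226+243·4505·4505 = 9863382151,  y_2 = 70226·4505+4505·70226 = 632736260
k=3:  x_3 = 70226·9863382151+243·4505·632736260 = 1385331749802026,  y_3 = 70226·632736260+4505·9863382151 = 88869073185015
k=4:  x_4 = 70226·1385331749802026+243·4505·88869073185015 = 194572614913330773601,  y_4 = 70226·88869073185015+4505·1385331749802026 = 12481839066348990520
k=5:  x_5 = 70226·194572614913330773601+243·4505·12481839066348990520 = 27328112908421802064005626,  y_5 = 70226·12481839066348990520+4505·194572614913330773601 = 1753099260457979343330025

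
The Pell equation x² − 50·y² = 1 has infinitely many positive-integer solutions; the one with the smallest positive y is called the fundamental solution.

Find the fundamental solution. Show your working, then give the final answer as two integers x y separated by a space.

99 14

d=50: √d = [7; 14] (ℓ=1, odd), read p_1/q_1
step 0: (7, 1)  from 7·(1,0) + (0,1)
step 1: (99, 14)  from 14·(7,1) + (1,0)
(x₁, y₁) = (99, 14);  99² − 50·14² = 1 ✓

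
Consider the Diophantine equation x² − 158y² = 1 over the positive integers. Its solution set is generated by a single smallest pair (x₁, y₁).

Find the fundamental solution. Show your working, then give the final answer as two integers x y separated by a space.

[12; 1,1,3,12,3,1,1,24] for √158; ℓ=8 ⇒ convergent index 7
a_0=12:  p_0=12·1+0=12,  q_0=12·0+1=1
a_1=1:  p_1=1·12+1=13,  q_1=1·1+0=1
…
a_6=1:  p_6=1·3331+1081=4412,  q_6=1·265+86=351
a_7=1:  p_7=1·4412+3331=7743,  q_7=1·351+265=616
→ (7743, 616).  Check: 7743²=59954049, 158·616²=59954048, difference 1.

7743 616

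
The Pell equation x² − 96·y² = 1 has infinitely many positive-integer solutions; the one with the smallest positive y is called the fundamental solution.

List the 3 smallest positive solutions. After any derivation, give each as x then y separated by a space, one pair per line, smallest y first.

√96 → a₀=9, period (1,3,1,18); ℓ=4 even so k=3
i=0: a=9 ⇒ p=9, q=1
i=1: a=1 ⇒ p=10, q=1
i=2: a=3 ⇒ p=39, q=4
i=3: a=1 ⇒ p=49, q=5
(x₁, y₁) = (49, 5);  49² − 96·5² = 1 ✓
k=2:  x_2 = 49·49+96·5·5 = 4801,  y_2 = 49·5+5·49 = 490
k=3:  x_3 = 49·4801+96·5·490 = 470449,  y_3 = 49·490+5·4801 = 48015

49 5
4801 490
470449 48015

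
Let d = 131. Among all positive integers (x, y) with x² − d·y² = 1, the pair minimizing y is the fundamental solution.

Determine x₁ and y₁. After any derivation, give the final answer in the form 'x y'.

10610 927

√131 → a₀=11, period (2,4,11,4,2,22); ℓ=6 even so k=5
k=0  a_k=11  p_k/q_k = 11/1
…
k=4  a_k=4  p_k/q_k = 4727/413
k=5  a_k=2  p_k/q_k = 10610/927
fundamental: x₁=10610, y₁=927  (since 112572100 − 131·859329 = 1)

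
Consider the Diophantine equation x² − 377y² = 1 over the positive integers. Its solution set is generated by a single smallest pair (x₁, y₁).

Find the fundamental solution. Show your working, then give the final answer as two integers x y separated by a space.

233 12

√377 → a₀=19, period (2,2,2,38); ℓ=4 even so k=3
a_0=19:  p_0=19·1+0=19,  q_0=19·0+1=1
a_1=2:  p_1=2·19+1=39,  q_1=2·1+0=2
a_2=2:  p_2=2·39+19=97,  q_2=2·2+1=5
a_3=2:  p_3=2·97+39=233,  q_3=2·5+2=12
fundamental: x₁=233, y₁=12  (since 54289 − 377·144 = 1)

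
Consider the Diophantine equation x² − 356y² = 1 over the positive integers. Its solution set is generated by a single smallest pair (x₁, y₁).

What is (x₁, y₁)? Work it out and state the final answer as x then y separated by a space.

500001 26500

√356 → a₀=18, period (1,6,1,1,2,…,6,1,36); ℓ=14 even so k=13
i=0: a=18 ⇒ p=18, q=1
i=1: a=1 ⇒ p=19, q=1
i=2: a=6 ⇒ p=132, q=7
i=3: a=1 ⇒ p=151, q=8
i=4: a=1 ⇒ p=283, q=15
i=5: a=2 ⇒ p=717, q=38
i=6: a=1 ⇒ p=1000, q=53
i=7: a=8 ⇒ p=8717, q=462
i=8: a=1 ⇒ p=9717, q=515
i=9: a=2 ⇒ p=28151, q=1492
i=10: a=1 ⇒ p=37868, q=2007
…
i=12: a=6 ⇒ p=433982, q=23001
i=13: a=1 ⇒ p=500001, q=26500
→ (500001, 26500).  Check: 500001²=250001000001, 356·26500²=250001000000, difference 1.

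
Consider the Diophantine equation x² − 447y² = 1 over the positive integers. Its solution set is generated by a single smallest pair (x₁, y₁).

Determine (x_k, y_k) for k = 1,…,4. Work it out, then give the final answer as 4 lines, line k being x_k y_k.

d=447: √d = [21; 7,42] (ℓ=2, even), read p_1/q_1
i=0: a=21 ⇒ p=21, q=1
i=1: a=7 ⇒ p=148, q=7
(x₁, y₁) = (148, 7);  148² − 447·7² = 1 ✓
k=2:  x_2 = 148·148+447·7·7 = 43807,  y_2 = 148·7+7·148 = 2072
k=3:  x_3 = 148·43807+447·7·2072 = 12966724,  y_3 = 148·2072+7·43807 = 613305
k=4:  x_4 = 148·12966724+447·7·613305 = 3838106497,  y_4 = 148·613305+7·12966724 = 181536208

148 7
43807 2072
12966724 613305
3838106497 181536208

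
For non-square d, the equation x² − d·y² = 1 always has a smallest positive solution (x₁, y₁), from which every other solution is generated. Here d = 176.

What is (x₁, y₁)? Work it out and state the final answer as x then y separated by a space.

199 15

[13; 3,1,3,26] for √176; ℓ=4 ⇒ convergent index 3
a_0=13:  p_0=13·1+0=13,  q_0=13·0+1=1
a_1=3:  p_1=3·13+1=40,  q_1=3·1+0=3
a_2=1:  p_2=1·40+13=53,  q_2=1·3+1=4
a_3=3:  p_3=3·53+40=199,  q_3=3·4+3=15
→ (199, 15).  Check: 199²=39601, 176·15²=39600, difference 1.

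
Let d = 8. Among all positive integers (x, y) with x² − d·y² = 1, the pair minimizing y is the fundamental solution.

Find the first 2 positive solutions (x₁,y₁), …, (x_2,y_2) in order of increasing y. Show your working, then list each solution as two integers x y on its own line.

d=8: √d = [2; 1,4] (ℓ=2, even), read p_1/q_1
a_0=2:  p_0=2·1+0=2,  q_0=2·0+1=1
a_1=1:  p_1=1·2+1=3,  q_1=1·1+0=1
fundamental: x₁=3, y₁=1  (since 9 − 8·1 = 1)
(x_2, y_2) = (3·3 + 8·1·1, 3·1 + 1·3) = (17, 6)

3 1
17 6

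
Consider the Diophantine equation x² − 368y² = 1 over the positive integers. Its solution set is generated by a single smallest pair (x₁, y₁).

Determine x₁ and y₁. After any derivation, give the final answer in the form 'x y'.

1151 60

√368 = [19; 5,2,5,38, …], period ℓ=4 (even) → k=3
i=0: a=19 ⇒ p=19, q=1
…
i=2: a=2 ⇒ p=211, q=11
i=3: a=5 ⇒ p=1151, q=60
fundamental: x₁=1151, y₁=60  (since 1324801 − 368·3600 = 1)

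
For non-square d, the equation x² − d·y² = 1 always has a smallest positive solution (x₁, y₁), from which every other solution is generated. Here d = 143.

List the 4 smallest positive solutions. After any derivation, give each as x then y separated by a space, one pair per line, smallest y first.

12 1
287 24
6876 575
164737 13776

√143 → a₀=11, period (1,22); ℓ=2 even so k=1
k=0  a_k=11  p_k/q_k = 11/1
k=1  a_k=1  p_k/q_k = 12/1
→ (12, 1).  Check: 12²=144, 143·1²=143, difference 1.
n=2: (12,1)∘(12,1) = (12·12+143·1·1, 12·1+1·12) = (287,24)
n=3: (287,24)∘(12,1) = (12·287+143·1·24, 12·24+1·287) = (6876,575)
n=4: (6876,575)∘(12,1) = (12·6876+143·1·575, 12·575+1·6876) = (164737,13776)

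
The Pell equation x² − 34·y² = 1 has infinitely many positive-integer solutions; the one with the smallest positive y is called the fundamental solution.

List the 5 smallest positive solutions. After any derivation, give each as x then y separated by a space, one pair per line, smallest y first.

35 6
2449 420
171395 29394
11995201 2057160
839492675 143971806

[5; 1,4,1,10] for √34; ℓ=4 ⇒ convergent index 3
a_0=5:  p_0=5·1+0=5,  q_0=5·0+1=1
a_1=1:  p_1=1·5+1=6,  q_1=1·1+0=1
a_2=4:  p_2=4·6+5=29,  q_2=4·1+1=5
a_3=1:  p_3=1·29+6=35,  q_3=1·5+1=6
fundamental: x₁=35, y₁=6  (since 1225 − 34·36 = 1)
n=2: (35,6)∘(35,6) = (35·35+34·6·6, 35·6+6·35) = (2449,420)
n=3: (2449,420)∘(35,6) = (35·2449+34·6·420, 35·420+6·2449) = (171395,29394)
n=4: (171395,29394)∘(35,6) = (35·171395+34·6·29394, 35·29394+6·171395) = (11995201,2057160)
n=5: (11995201,2057160)∘(35,6) = (35·11995201+34·6·2057160, 35·2057160+6·11995201) = (839492675,143971806)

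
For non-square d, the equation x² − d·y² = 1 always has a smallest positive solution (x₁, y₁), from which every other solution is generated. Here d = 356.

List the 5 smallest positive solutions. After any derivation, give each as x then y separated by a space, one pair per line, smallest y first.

√356 = [18; 1,6,1,1,2,…,6,1,36, …], period ℓ=14 (even) → k=13
step 0: (18, 1)  from 18·(1,0) + (0,1)
…
step 2: (132, 7)  from 6·(19,1) + (18,1)
…
step 4: (283, 15)  from 1·(151,8) + (132,7)
…
step 7: (8717, 462)  from 8·(1000,53) + (717,38)
step 8: (9717, 515)  from 1·(8717,462) + (1000,53)
…
step 11: (66019, 3499)  from 1·(37868,2007) + (28151,1492)
step 12: (433982, 23001)  from 6·(66019,3499) + (37868,2007)
step 13: (500001, 26500)  from 1·(433982,23001) + (66019,3499)
(x₁, y₁) = (500001, 26500);  500001² − 356·26500² = 1 ✓
k=2:  x_2 = 500001·500001+356·26500·26500 = 500002000001,  y_2 = 500001·26500+26500·500001 = 26500053000
k=3:  x_3 = 500001·500002000001+356·26500·26500053000 = 500003000004500001,  y_3 = 500001·26500053000+26500·500002000001 = 26500106000079500
k=4:  x_4 = 500001·500003000004500001+356·26500·26500106000079500 = 500004000010000008000001,  y_4 = 500001·26500106000079500+26500·500003000004500001 = 26500159000265000106000
k=5:  x_5 = 500001·500004000010000008000001+356·26500·26500159000265000106000 = 500005000017500025000012500001,  y_5 = 500001·26500159000265000106000+26500·500004000010000008000001 = 26500212000556500530000132500

500001 26500
500002000001 26500053000
500003000004500001 26500106000079500
500004000010000008000001 26500159000265000106000
500005000017500025000012500001 26500212000556500530000132500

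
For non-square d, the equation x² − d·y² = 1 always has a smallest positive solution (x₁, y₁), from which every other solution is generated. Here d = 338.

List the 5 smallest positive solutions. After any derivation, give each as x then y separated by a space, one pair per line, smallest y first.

114243 6214
26102926097 1419812004
5964153172084899 324407165539730
1362725501650887306817 74122495624090936776
311363698964240484013304163 16935952534841634614661406

d=338: √d = [18; 2,1,1,2,36] (ℓ=5, odd), read p_9/q_9
i=0: a=18 ⇒ p=18, q=1
i=1: a=2 ⇒ p=37, q=2
i=2: a=1 ⇒ p=55, q=3
i=3: a=1 ⇒ p=92, q=5
i=4: a=2 ⇒ p=239, q=13
i=5: a=36 ⇒ p=8696, q=473
i=6: a=2 ⇒ p=17631, q=959
i=7: a=1 ⇒ p=26327, q=1432
i=8: a=1 ⇒ p=43958, q=2391
i=9: a=2 ⇒ p=114243, q=6214
(x₁, y₁) = (114243, 6214);  114243² − 338·6214² = 1 ✓
(114243+6214√338)^2 = 26102926097 + 1419812004√338
(114243+6214√338)^3 = 5964153172084899 + 324407165539730√338
(114243+6214√338)^4 = 1362725501650887306817 + 74122495624090936776√338
(114243+6214√338)^5 = 311363698964240484013304163 + 16935952534841634614661406√338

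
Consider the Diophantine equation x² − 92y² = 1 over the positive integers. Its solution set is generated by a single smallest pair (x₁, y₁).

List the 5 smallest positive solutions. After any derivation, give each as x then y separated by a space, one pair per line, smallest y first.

[9; 1,1,2,4,2,1,1,18] for √92; ℓ=8 ⇒ convergent index 7
i=0: a=9 ⇒ p=9, q=1
…
i=3: a=2 ⇒ p=48, q=5
i=4: a=4 ⇒ p=211, q=22
i=5: a=2 ⇒ p=470, q=49
i=6: a=1 ⇒ p=681, q=71
i=7: a=1 ⇒ p=1151, q=120
→ (1151, 120).  Check: 1151²=1324801, 92·120²=1324800, difference 1.
(x_2, y_2) = (1151·1151 + 92·120·120, 1151·120 + 120·1151) = (2649601, 276240)
(x_3, y_3) = (1151·2649601 + 92·120·276240, 1151·276240 + 120·2649601) = (6099380351, 635904360)
(x_4, y_4) = (1151·6099380351 + 92·120·635904360, 1151·635904360 + 120·6099380351) = (14040770918401, 1463851560480)
(x_5, y_5) = (1151·14040770918401 + 92·120·1463851560480, 1151·1463851560480 + 120·14040770918401) = (32321848554778751, 3369785656320600)

1151 120
2649601 276240
6099380351 635904360
14040770918401 1463851560480
32321848554778751 3369785656320600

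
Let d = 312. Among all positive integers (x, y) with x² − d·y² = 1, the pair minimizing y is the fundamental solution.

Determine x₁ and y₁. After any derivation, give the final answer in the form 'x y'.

√312 = [17; 1,1,1,34, …], period ℓ=4 (even) → k=3
a_0=17:  p_0=17·1+0=17,  q_0=17·0+1=1
a_1=1:  p_1=1·17+1=18,  q_1=1·1+0=1
a_2=1:  p_2=1·18+17=35,  q_2=1·1+1=2
a_3=1:  p_3=1·35+18=53,  q_3=1·2+1=3
(x₁, y₁) = (53, 3);  53² − 312·3² = 1 ✓

53 3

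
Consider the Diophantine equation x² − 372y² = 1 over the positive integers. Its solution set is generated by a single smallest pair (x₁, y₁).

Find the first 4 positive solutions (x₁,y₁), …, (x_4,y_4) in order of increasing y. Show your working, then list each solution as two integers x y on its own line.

[19; 3,2,12,2,3,38] for √372; ℓ=6 ⇒ convergent index 5
k=0  a_k=19  p_k/q_k = 19/1
k=1  a_k=3  p_k/q_k = 58/3
…
k=3  a_k=12  p_k/q_k = 1678/87
k=4  a_k=2  p_k/q_k = 3491/181
k=5  a_k=3  p_k/q_k = 12151/630
fundamental: x₁=12151, y₁=630  (since 147646801 − 372·396900 = 1)
(12151+630√372)^2 = 295293601 + 15310260√372
(12151+630√372)^3 = 7176225079351 + 372069937890√372
(12151+630√372)^4 = 174396621583094401 + 9042043615292520√372

12151 630
295293601 15310260
7176225079351 372069937890
174396621583094401 9042043615292520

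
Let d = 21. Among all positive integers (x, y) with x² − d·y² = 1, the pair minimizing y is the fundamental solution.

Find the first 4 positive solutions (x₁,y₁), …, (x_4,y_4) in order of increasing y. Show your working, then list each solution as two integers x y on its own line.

[4; 1,1,2,1,1,8] for √21; ℓ=6 ⇒ convergent index 5
k=0  a_k=4  p_k/q_k = 4/1
k=1  a_k=1  p_k/q_k = 5/1
…
k=4  a_k=1  p_k/q_k = 32/7
k=5  a_k=1  p_k/q_k = 55/12
fundamental: x₁=55, y₁=12  (since 3025 − 21·144 = 1)
(x_2, y_2) = (55·55 + 21·12·12, 55·12 + 12·55) = (6049, 1320)
(x_3, y_3) = (55·6049 + 21·12·1320, 55·1320 + 12·6049) = (665335, 145188)
(x_4, y_4) = (55·665335 + 21·12·145188, 55·145188 + 12·665335) = (73180801, 15969360)

55 12
6049 1320
665335 145188
73180801 15969360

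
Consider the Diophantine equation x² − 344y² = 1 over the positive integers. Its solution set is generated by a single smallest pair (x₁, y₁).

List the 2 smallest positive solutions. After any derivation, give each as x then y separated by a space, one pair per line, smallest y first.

10405 561
216528049 11674410

√344 → a₀=18, period (1,1,4,1,3,1,4,1,1,36); ℓ=10 even so k=9
i=0: a=18 ⇒ p=18, q=1
i=1: a=1 ⇒ p=19, q=1
…
i=3: a=4 ⇒ p=167, q=9
i=4: a=1 ⇒ p=204, q=11
i=5: a=3 ⇒ p=779, q=42
i=6: a=1 ⇒ p=983, q=53
…
i=8: a=1 ⇒ p=5694, q=307
i=9: a=1 ⇒ p=10405, q=561
(x₁, y₁) = (10405, 561);  10405² − 344·561² = 1 ✓
k=2:  x_2 = 10405·10405+344·561·561 = 216528049,  y_2 = 10405·561+561·10405 = 11674410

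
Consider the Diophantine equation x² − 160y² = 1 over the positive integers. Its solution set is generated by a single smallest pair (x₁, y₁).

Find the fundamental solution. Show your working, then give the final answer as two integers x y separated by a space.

721 57

√160 → a₀=12, period (1,1,1,5,1,1,1,24); ℓ=8 even so k=7
k=0  a_k=12  p_k/q_k = 12/1
k=1  a_k=1  p_k/q_k = 13/1
k=2  a_k=1  p_k/q_k = 25/2
…
k=4  a_k=5  p_k/q_k = 215/17
…
k=6  a_k=1  p_k/q_k = 468/37
k=7  a_k=1  p_k/q_k = 721/57
→ (721, 57).  Check: 721²=519841, 160·57²=519840, difference 1.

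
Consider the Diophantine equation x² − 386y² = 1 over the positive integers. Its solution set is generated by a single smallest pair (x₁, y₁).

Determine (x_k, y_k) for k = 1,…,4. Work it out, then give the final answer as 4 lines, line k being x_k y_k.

111555 5678
24889036049 1266818580
5552992832780835 282639893378122
1238928230896843060801 63059786610325980840

d=386: √d = [19; 1,1,1,4,1,18,1,4,1,1,1,38] (ℓ=12, even), read p_11/q_11
a_0=19:  p_0=19·1+0=19,  q_0=19·0+1=1
…
a_5=1:  p_5=1·275+59=334,  q_5=1·14+3=17
…
a_10=1:  p_10=1·39392+32771=72163,  q_10=1·2005+1668=3673
a_11=1:  p_11=1·72163+39392=111555,  q_11=1·3673+2005=5678
(x₁, y₁) = (111555, 5678);  111555² − 386·5678² = 1 ✓
(x_2, y_2) = (111555·111555 + 386·5678·5678, 111555·5678 + 5678·111555) = (24889036049, 1266818580)
(x_3, y_3) = (111555·24889036049 + 386·5678·1266818580, 111555·1266818580 + 5678·24889036049) = (5552992832780835, 282639893378122)
(x_4, y_4) = (111555·5552992832780835 + 386·5678·282639893378122, 111555·282639893378122 + 5678·5552992832780835) = (1238928230896843060801, 63059786610325980840)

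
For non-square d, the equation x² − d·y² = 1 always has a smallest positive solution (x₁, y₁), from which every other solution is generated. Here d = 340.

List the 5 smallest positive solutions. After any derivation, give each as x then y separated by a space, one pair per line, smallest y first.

285769 15498
163327842721 8857695924
93348068572789129 5062509812995614
53351968415791425367681 2893416733491029538408
30492677324331251603220874249 1653697613020933530509635890

√340 → a₀=18, period (2,3,1,1,1,…,3,2,36); ℓ=14 even so k=13
a_0=18:  p_0=18·1+0=18,  q_0=18·0+1=1
a_1=2:  p_1=2·18+1=37,  q_1=2·1+0=2
…
a_4=1:  p_4=1·166+129=295,  q_4=1·9+7=16
a_5=1:  p_5=1·295+166=461,  q_5=1·16+9=25
…
a_9=1:  p_9=1·7265+6509=13774,  q_9=1·394+353=747
…
a_11=1:  p_11=1·21039+13774=34813,  q_11=1·1141+747=1888
a_12=3:  p_12=3·34813+21039=125478,  q_12=3·1888+1141=6805
a_13=2:  p_13=2·125478+34813=285769,  q_13=2·6805+1888=15498
→ (285769, 15498).  Check: 285769²=81663921361, 340·15498²=81663921360, difference 1.
(x_2, y_2) = (285769·285769 + 340·15498·15498, 285769·15498 + 15498·285769) = (163327842721, 8857695924)
(x_3, y_3) = (285769·163327842721 + 340·15498·8857695924, 285769·8857695924 + 15498·163327842721) = (93348068572789129, 5062509812995614)
(x_4, y_4) = (285769·93348068572789129 + 340·15498·5062509812995614, 285769·5062509812995614 + 15498·93348068572789129) = (53351968415791425367681, 2893416733491029538408)
(x_5, y_5) = (285769·53351968415791425367681 + 340·15498·2893416733491029538408, 285769·2893416733491029538408 + 15498·53351968415791425367681) = (30492677324331251603220874249, 1653697613020933530509635890)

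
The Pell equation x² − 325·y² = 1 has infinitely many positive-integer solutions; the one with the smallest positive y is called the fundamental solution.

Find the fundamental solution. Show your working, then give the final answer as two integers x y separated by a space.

√325 → a₀=18, period (36); ℓ=1 odd so k=1
step 0: (18, 1)  from 18·(1,0) + (0,1)
step 1: (649, 36)  from 36·(18,1) + (1,0)
(x₁, y₁) = (649, 36);  649² − 325·36² = 1 ✓

649 36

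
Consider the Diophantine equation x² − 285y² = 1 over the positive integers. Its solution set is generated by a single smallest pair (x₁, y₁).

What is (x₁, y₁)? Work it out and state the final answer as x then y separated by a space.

√285 = [16; 1,7,2,7,1,32, …], period ℓ=6 (even) → k=5
k=0  a_k=16  p_k/q_k = 16/1
…
k=4  a_k=7  p_k/q_k = 2144/127
k=5  a_k=1  p_k/q_k = 2431/144
(x₁, y₁) = (2431, 144);  2431² − 285·144² = 1 ✓

2431 144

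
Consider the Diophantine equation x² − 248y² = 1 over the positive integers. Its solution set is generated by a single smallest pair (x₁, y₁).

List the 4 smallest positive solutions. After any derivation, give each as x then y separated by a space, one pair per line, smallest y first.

√248 = [15; 1,2,1,30, …], period ℓ=4 (even) → k=3
step 0: (15, 1)  from 15·(1,0) + (0,1)
step 1: (16, 1)  from 1·(15,1) + (1,0)
step 2: (47, 3)  from 2·(16,1) + (15,1)
step 3: (63, 4)  from 1·(47,3) + (16,1)
→ (63, 4).  Check: 63²=3969, 248·4²=3968, difference 1.
n=2: (63,4)∘(63,4) = (63·63+248·4·4, 63·4+4·63) = (7937,504)
n=3: (7937,504)∘(63,4) = (63·7937+248·4·504, 63·504+4·7937) = (999999,63500)
n=4: (999999,63500)∘(63,4) = (63·999999+248·4·63500, 63·63500+4·999999) = (125991937,8000496)

63 4
7937 504
999999 63500
125991937 8000496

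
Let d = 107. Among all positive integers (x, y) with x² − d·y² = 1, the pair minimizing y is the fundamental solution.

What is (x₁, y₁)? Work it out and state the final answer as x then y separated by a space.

962 93

[10; 2,1,9,1,2,20] for √107; ℓ=6 ⇒ convergent index 5
k=0  a_k=10  p_k/q_k = 10/1
k=1  a_k=2  p_k/q_k = 21/2
k=2  a_k=1  p_k/q_k = 31/3
k=3  a_k=9  p_k/q_k = 300/29
k=4  a_k=1  p_k/q_k = 331/32
k=5  a_k=2  p_k/q_k = 962/93
→ (962, 93).  Check: 962²=925444, 107·93²=925443, difference 1.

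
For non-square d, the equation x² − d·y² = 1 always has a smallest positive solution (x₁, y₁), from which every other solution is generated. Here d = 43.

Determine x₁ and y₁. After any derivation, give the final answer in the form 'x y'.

3482 531

√43 = [6; 1,1,3,1,5,1,3,1,1,12, …], period ℓ=10 (even) → k=9
i=0: a=6 ⇒ p=6, q=1
i=1: a=1 ⇒ p=7, q=1
…
i=3: a=3 ⇒ p=46, q=7
i=4: a=1 ⇒ p=59, q=9
i=5: a=5 ⇒ p=341, q=52
i=6: a=1 ⇒ p=400, q=61
…
i=8: a=1 ⇒ p=1941, q=296
i=9: a=1 ⇒ p=3482, q=531
(x₁, y₁) = (3482, 531);  3482² − 43·531² = 1 ✓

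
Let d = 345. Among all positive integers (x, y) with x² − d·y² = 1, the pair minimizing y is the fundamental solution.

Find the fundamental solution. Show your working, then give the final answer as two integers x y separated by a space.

[18; 1,1,2,1,6,1,2,1,1,36] for √345; ℓ=10 ⇒ convergent index 9
k=0  a_k=18  p_k/q_k = 18/1
…
k=2  a_k=1  p_k/q_k = 37/2
…
k=5  a_k=6  p_k/q_k = 873/47
k=6  a_k=1  p_k/q_k = 1003/54
…
k=8  a_k=1  p_k/q_k = 3882/209
k=9  a_k=1  p_k/q_k = 6761/364
(x₁, y₁) = (6761, 364);  6761² − 345·364² = 1 ✓

6761 364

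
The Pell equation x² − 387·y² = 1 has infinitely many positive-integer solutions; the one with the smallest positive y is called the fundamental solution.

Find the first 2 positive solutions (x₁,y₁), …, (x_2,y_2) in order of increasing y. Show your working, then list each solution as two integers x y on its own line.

3482 177
24248647 1232628

√387 → a₀=19, period (1,2,19,2,1,38); ℓ=6 even so k=5
a_0=19:  p_0=19·1+0=19,  q_0=19·0+1=1
a_1=1:  p_1=1·19+1=20,  q_1=1·1+0=1
…
a_4=2:  p_4=2·1141+59=2341,  q_4=2·58+3=119
a_5=1:  p_5=1·2341+1141=3482,  q_5=1·119+58=177
(x₁, y₁) = (3482, 177);  3482² − 387·177² = 1 ✓
n=2: (3482,177)∘(3482,177) = (3482·3482+387·177·177, 3482·177+177·3482) = (24248647,1232628)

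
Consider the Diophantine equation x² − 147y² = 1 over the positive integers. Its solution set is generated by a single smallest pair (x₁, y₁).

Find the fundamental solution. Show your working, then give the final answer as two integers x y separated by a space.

97 8

√147 = [12; 8,24, …], period ℓ=2 (even) → k=1
step 0: (12, 1)  from 12·(1,0) + (0,1)
step 1: (97, 8)  from 8·(12,1) + (1,0)
→ (97, 8).  Check: 97²=9409, 147·8²=9408, difference 1.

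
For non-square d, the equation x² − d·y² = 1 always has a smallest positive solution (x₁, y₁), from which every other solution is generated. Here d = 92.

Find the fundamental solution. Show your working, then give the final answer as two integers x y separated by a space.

√92 = [9; 1,1,2,4,2,1,1,18, …], period ℓ=8 (even) → k=7
a_0=9:  p_0=9·1+0=9,  q_0=9·0+1=1
a_1=1:  p_1=1·9+1=10,  q_1=1·1+0=1
…
a_3=2:  p_3=2·19+10=48,  q_3=2·2+1=5
…
a_5=2:  p_5=2·211+48=470,  q_5=2·22+5=49
a_6=1:  p_6=1·470+211=681,  q_6=1·49+22=71
a_7=1:  p_7=1·681+470=1151,  q_7=1·71+49=120
(x₁, y₁) = (1151, 120);  1151² − 92·120² = 1 ✓

1151 120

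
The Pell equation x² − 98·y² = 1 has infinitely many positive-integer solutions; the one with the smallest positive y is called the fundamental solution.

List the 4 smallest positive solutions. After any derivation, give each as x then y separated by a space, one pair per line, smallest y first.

√98 = [9; 1,8,1,18, …], period ℓ=4 (even) → k=3
step 0: (9, 1)  from 9·(1,0) + (0,1)
…
step 2: (89, 9)  from 8·(10,1) + (9,1)
step 3: (99, 10)  from 1·(89,9) + (10,1)
fundamental: x₁=99, y₁=10  (since 9801 − 98·100 = 1)
(x_2, y_2) = (99·99 + 98·10·10, 99·10 + 10·99) = (19601, 1980)
(x_3, y_3) = (99·19601 + 98·10·1980, 99·1980 + 10·19601) = (3880899, 392030)
(x_4, y_4) = (99·3880899 + 98·10·392030, 99·392030 + 10·3880899) = (768398401, 77619960)

99 10
19601 1980
3880899 392030
768398401 77619960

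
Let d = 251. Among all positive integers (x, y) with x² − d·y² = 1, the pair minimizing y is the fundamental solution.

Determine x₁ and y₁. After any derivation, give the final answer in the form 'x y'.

d=251: √d = [15; 1,5,2,1,2,…,5,1,30] (ℓ=14, even), read p_13/q_13
step 0: (15, 1)  from 15·(1,0) + (0,1)
…
step 3: (206, 13)  from 2·(95,6) + (16,1)
…
step 8: (61043, 3853)  from 2·(29563,1866) + (1917,121)
step 9: (151649, 9572)  from 2·(61043,3853) + (29563,1866)
…
step 11: (577033, 36422)  from 2·(212692,13425) + (151649,9572)
step 12: (3097857, 195535)  from 5·(577033,36422) + (212692,13425)
step 13: (3674890, 231957)  from 1·(3097857,195535) + (577033,36422)
fundamental: x₁=3674890, y₁=231957  (since 13504816512100 − 251·53804049849 = 1)

3674890 231957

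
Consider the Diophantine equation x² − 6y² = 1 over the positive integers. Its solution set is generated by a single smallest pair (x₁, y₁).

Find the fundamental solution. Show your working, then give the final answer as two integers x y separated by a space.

5 2

[2; 2,4] for √6; ℓ=2 ⇒ convergent index 1
step 0: (2, 1)  from 2·(1,0) + (0,1)
step 1: (5, 2)  from 2·(2,1) + (1,0)
(x₁, y₁) = (5, 2);  5² − 6·2² = 1 ✓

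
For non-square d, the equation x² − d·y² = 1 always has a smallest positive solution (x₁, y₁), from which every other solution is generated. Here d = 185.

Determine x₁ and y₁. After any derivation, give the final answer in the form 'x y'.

9249 680

√185 → a₀=13, period (1,1,1,1,26); ℓ=5 odd so k=9
step 0: (13, 1)  from 13·(1,0) + (0,1)
…
step 2: (27, 2)  from 1·(14,1) + (13,1)
step 3: (41, 3)  from 1·(27,2) + (14,1)
…
step 6: (1877, 138)  from 1·(1809,133) + (68,5)
step 7: (3686, 271)  from 1·(1877,138) + (1809,133)
step 8: (5563, 409)  from 1·(3686,271) + (1877,138)
step 9: (9249, 680)  from 1·(5563,409) + (3686,271)
fundamental: x₁=9249, y₁=680  (since 85544001 − 185·462400 = 1)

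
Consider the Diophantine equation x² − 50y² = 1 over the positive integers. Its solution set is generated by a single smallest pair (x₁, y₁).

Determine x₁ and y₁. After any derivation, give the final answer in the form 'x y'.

√50 = [7; 14, …], period ℓ=1 (odd) → k=1
k=0  a_k=7  p_k/q_k = 7/1
k=1  a_k=14  p_k/q_k = 99/14
→ (99, 14).  Check: 99²=9801, 50·14²=9800, difference 1.

99 14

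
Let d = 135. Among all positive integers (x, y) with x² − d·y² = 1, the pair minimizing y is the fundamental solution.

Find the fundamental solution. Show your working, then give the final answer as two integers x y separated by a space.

244 21

√135 → a₀=11, period (1,1,1,1,1,1,1,22); ℓ=8 even so k=7
i=0: a=11 ⇒ p=11, q=1
i=1: a=1 ⇒ p=12, q=1
i=2: a=1 ⇒ p=23, q=2
i=3: a=1 ⇒ p=35, q=3
i=4: a=1 ⇒ p=58, q=5
…
i=6: a=1 ⇒ p=151, q=13
i=7: a=1 ⇒ p=244, q=21
fundamental: x₁=244, y₁=21  (since 59536 − 135·441 = 1)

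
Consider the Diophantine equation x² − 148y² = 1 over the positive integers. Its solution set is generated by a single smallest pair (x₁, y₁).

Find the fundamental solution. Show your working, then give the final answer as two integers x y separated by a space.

√148 → a₀=12, period (6,24); ℓ=2 even so k=1
k=0  a_k=12  p_k/q_k = 12/1
k=1  a_k=6  p_k/q_k = 73/6
(x₁, y₁) = (73, 6);  73² − 148·6² = 1 ✓

73 6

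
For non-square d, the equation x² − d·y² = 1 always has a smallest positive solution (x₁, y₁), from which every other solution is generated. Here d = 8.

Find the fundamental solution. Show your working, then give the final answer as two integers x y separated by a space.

√8 = [2; 1,4, …], period ℓ=2 (even) → k=1
a_0=2:  p_0=2·1+0=2,  q_0=2·0+1=1
a_1=1:  p_1=1·2+1=3,  q_1=1·1+0=1
(x₁, y₁) = (3, 1);  3² − 8·1² = 1 ✓

3 1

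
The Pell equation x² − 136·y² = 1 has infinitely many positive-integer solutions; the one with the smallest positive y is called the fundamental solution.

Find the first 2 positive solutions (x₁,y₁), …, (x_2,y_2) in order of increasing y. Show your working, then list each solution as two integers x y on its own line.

35 3
2449 210

d=136: √d = [11; 1,1,1,22] (ℓ=4, even), read p_3/q_3
step 0: (11, 1)  from 11·(1,0) + (0,1)
…
step 2: (23, 2)  from 1·(12,1) + (11,1)
step 3: (35, 3)  from 1·(23,2) + (12,1)
fundamental: x₁=35, y₁=3  (since 1225 − 136·9 = 1)
(x_2, y_2) = (35·35 + 136·3·3, 35·3 + 3·35) = (2449, 210)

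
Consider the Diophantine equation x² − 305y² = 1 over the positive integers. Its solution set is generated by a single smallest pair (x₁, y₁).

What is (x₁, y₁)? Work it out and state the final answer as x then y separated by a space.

d=305: √d = [17; 2,6,2,34] (ℓ=4, even), read p_3/q_3
a_0=17:  p_0=17·1+0=17,  q_0=17·0+1=1
a_1=2:  p_1=2·17+1=35,  q_1=2·1+0=2
a_2=6:  p_2=6·35+17=227,  q_2=6·2+1=13
a_3=2:  p_3=2·227+35=489,  q_3=2·13+2=28
fundamental: x₁=489, y₁=28  (since 239121 − 305·784 = 1)

489 28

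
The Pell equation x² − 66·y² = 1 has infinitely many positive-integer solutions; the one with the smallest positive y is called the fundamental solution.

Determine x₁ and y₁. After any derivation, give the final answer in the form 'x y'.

d=66: √d = [8; 8,16] (ℓ=2, even), read p_1/q_1
i=0: a=8 ⇒ p=8, q=1
i=1: a=8 ⇒ p=65, q=8
→ (65, 8).  Check: 65²=4225, 66·8²=4224, difference 1.

65 8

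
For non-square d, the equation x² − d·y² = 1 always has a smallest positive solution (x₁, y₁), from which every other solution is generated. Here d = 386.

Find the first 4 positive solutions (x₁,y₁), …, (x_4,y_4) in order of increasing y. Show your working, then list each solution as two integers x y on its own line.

d=386: √d = [19; 1,1,1,4,1,18,1,4,1,1,1,38] (ℓ=12, even), read p_11/q_11
step 0: (19, 1)  from 19·(1,0) + (0,1)
…
step 2: (39, 2)  from 1·(20,1) + (19,1)
…
step 6: (6287, 320)  from 18·(334,17) + (275,14)
…
step 10: (72163, 3673)  from 1·(39392,2005) + (32771,1668)
step 11: (111555, 5678)  from 1·(72163,3673) + (39392,2005)
fundamental: x₁=111555, y₁=5678  (since 12444518025 − 386·32239684 = 1)
n=2: (111555,5678)∘(111555,5678) = (111555·111555+386·5678·5678, 111555·5678+5678·111555) = (24889036049,1266818580)
n=3: (24889036049,1266818580)∘(111555,5678) = (111555·24889036049+386·5678·1266818580, 111555·1266818580+5678·24889036049) = (5552992832780835,282639893378122)
n=4: (5552992832780835,282639893378122)∘(111555,5678) = (111555·5552992832780835+386·5678·282639893378122, 111555·282639893378122+5678·5552992832780835) = (1238928230896843060801,63059786610325980840)

111555 5678
24889036049 1266818580
5552992832780835 282639893378122
1238928230896843060801 63059786610325980840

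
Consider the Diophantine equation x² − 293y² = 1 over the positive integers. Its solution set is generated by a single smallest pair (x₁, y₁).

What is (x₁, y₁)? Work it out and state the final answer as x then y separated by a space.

12320649 719780

√293 = [17; 8,1,1,8,34, …], period ℓ=5 (odd) → k=9
i=0: a=17 ⇒ p=17, q=1
i=1: a=8 ⇒ p=137, q=8
i=2: a=1 ⇒ p=154, q=9
i=3: a=1 ⇒ p=291, q=17
i=4: a=8 ⇒ p=2482, q=145
i=5: a=34 ⇒ p=84679, q=4947
…
i=7: a=1 ⇒ p=764593, q=44668
i=8: a=1 ⇒ p=1444507, q=84389
i=9: a=8 ⇒ p=12320649, q=719780
fundamental: x₁=12320649, y₁=719780  (since 151798391781201 − 293·518083248400 = 1)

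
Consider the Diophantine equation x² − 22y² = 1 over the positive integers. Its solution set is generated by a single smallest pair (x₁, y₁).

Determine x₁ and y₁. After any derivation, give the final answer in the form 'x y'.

√22 → a₀=4, period (1,2,4,2,1,8); ℓ=6 even so k=5
k=0  a_k=4  p_k/q_k = 4/1
…
k=2  a_k=2  p_k/q_k = 14/3
k=3  a_k=4  p_k/q_k = 61/13
k=4  a_k=2  p_k/q_k = 136/29
k=5  a_k=1  p_k/q_k = 197/42
→ (197, 42).  Check: 197²=38809, 22·42²=38808, difference 1.

197 42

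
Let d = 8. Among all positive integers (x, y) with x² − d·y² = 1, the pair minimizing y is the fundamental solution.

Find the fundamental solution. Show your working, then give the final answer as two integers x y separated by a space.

d=8: √d = [2; 1,4] (ℓ=2, even), read p_1/q_1
step 0: (2, 1)  from 2·(1,0) + (0,1)
step 1: (3, 1)  from 1·(2,1) + (1,0)
(x₁, y₁) = (3, 1);  3² − 8·1² = 1 ✓

3 1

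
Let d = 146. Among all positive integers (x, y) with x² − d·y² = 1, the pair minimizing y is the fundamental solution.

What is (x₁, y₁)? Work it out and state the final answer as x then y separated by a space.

[12; 12,24] for √146; ℓ=2 ⇒ convergent index 1
step 0: (12, 1)  from 12·(1,0) + (0,1)
step 1: (145, 12)  from 12·(12,1) + (1,0)
fundamental: x₁=145, y₁=12  (since 21025 − 146·144 = 1)

145 12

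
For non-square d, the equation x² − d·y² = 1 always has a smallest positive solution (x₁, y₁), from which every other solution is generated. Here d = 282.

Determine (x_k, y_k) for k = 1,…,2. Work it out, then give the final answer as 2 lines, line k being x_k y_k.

2351 140
11054401 658280

d=282: √d = [16; 1,3,1,4,1,3,1,32] (ℓ=8, even), read p_7/q_7
a_0=16:  p_0=16·1+0=16,  q_0=16·0+1=1
a_1=1:  p_1=1·16+1=17,  q_1=1·1+0=1
…
a_3=1:  p_3=1·67+17=84,  q_3=1·4+1=5
a_4=4:  p_4=4·84+67=403,  q_4=4·5+4=24
…
a_6=3:  p_6=3·487+403=1864,  q_6=3·29+24=111
a_7=1:  p_7=1·1864+487=2351,  q_7=1·111+29=140
fundamental: x₁=2351, y₁=140  (since 5527201 − 282·19600 = 1)
(2351+140√282)^2 = 11054401 + 658280√282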